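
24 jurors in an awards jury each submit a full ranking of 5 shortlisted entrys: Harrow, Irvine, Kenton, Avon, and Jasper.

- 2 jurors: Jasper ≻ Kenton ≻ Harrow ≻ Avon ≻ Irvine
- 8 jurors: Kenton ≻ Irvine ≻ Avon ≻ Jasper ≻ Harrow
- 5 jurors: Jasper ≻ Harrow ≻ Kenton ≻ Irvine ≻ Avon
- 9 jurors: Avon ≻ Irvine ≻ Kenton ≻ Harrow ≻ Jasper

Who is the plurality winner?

First-place vote totals:
  Harrow: 0
  Irvine: 0
  Kenton: 8
  Avon: 9
  Jasper: 7
Avon has the most first-place votes.

Avon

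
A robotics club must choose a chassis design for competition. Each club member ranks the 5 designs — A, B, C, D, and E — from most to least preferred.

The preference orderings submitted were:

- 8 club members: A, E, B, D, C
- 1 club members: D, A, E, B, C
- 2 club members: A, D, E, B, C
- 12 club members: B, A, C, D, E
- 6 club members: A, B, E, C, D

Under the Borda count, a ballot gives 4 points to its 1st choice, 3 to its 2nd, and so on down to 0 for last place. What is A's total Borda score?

103

Borda scores:
  A: 8·4 + 3 + 2·4 + 12·3 + 6·4 = 103
  B: 8·2 + 1 + 2·1 + 12·4 + 6·3 = 85
  C: 8·0 + 0 + 2·0 + 12·2 + 6·1 = 30
  D: 8·1 + 4 + 2·3 + 12·1 + 6·0 = 30
  E: 8·3 + 2 + 2·2 + 12·0 + 6·2 = 42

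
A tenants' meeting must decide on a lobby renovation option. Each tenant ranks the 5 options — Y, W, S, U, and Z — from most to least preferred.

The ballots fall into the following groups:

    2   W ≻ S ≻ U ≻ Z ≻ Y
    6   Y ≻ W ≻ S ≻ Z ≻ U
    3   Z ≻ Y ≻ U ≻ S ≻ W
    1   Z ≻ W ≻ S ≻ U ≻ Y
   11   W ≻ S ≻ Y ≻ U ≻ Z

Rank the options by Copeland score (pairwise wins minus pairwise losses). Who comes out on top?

Pairwise results:
  Y vs W: W wins 14–9.
  Y vs S: S wins 14–9.
  Y vs U: Y wins 20–3.
  Y vs Z: Y wins 17–6.
  W vs S: W wins 20–3.
  W vs U: W wins 20–3.
  W vs Z: W wins 19–4.
  S vs U: S wins 20–3.
  S vs Z: S wins 19–4.
  U vs Z: U wins 13–10.
Copeland scores (wins − losses):
  Y: 2 − 2 = 0
  W: 4 − 0 = 4
  S: 3 − 1 = 2
  U: 1 − 3 = -2
  Z: 0 − 4 = -4
W has the best Copeland score.

W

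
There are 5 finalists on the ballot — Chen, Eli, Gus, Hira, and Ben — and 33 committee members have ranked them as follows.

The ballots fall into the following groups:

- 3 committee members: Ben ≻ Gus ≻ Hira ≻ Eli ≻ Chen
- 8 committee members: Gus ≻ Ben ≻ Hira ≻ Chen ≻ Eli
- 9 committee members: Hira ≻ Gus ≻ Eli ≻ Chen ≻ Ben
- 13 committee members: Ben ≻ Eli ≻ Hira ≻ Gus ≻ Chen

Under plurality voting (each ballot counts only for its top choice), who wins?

First-place vote totals:
  Chen: 0
  Eli: 0
  Gus: 8
  Hira: 9
  Ben: 16
Ben has the most first-place votes.

Ben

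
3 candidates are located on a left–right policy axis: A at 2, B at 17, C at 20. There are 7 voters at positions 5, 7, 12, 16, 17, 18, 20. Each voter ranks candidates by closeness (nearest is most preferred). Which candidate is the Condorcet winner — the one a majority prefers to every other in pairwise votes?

With single-peaked preferences on a line, the Condorcet winner is the candidate closest to the median voter.
The median voter (position 16) is closest to B at 17.
Check: B vs C — voters closer to B: 6 of 7.

B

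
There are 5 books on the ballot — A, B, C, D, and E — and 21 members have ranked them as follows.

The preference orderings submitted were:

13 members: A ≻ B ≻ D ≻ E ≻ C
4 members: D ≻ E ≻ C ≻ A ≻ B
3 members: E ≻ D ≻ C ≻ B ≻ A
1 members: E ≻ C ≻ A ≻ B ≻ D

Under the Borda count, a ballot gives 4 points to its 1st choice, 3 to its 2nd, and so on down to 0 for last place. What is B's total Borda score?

Borda scores:
  A: 13·4 + 4·1 + 3·0 + 2 = 58
  B: 13·3 + 4·0 + 3·1 + 1 = 43
  C: 13·0 + 4·2 + 3·2 + 3 = 17
  D: 13·2 + 4·4 + 3·3 + 0 = 51
  E: 13·1 + 4·3 + 3·4 + 4 = 41

43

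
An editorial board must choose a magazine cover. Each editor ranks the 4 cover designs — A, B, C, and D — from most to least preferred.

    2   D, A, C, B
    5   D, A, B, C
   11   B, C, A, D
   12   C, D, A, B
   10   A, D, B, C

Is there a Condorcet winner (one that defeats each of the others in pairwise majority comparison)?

Head-to-head results (40 voters total):
A vs B: A wins 29–11.
A vs C: C wins 23–17.
A vs D: A wins 21–19.
B vs C: B wins 26–14.
B vs D: D wins 29–11.
C vs D: C wins 23–17.
No candidate beats all others: A beats B beats C beats A, a majority cycle.

No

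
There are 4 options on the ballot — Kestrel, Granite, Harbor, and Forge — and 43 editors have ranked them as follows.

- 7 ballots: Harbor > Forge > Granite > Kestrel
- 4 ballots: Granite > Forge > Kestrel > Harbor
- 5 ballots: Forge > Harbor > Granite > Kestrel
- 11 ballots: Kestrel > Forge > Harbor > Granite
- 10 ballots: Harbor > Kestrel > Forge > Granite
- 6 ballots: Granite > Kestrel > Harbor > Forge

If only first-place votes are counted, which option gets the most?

First-place vote totals:
  Kestrel: 11
  Granite: 10
  Harbor: 17
  Forge: 5
Harbor has the most first-place votes.

Harbor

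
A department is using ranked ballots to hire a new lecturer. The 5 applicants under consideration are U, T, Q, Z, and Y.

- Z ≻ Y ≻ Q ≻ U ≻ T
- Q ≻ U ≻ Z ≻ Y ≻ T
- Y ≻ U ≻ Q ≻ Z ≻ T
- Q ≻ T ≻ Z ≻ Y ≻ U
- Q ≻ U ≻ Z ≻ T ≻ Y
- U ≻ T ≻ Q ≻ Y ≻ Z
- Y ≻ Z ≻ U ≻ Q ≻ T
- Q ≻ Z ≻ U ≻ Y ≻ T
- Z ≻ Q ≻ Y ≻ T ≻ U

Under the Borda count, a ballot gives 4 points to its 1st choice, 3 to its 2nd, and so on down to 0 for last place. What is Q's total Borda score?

26

Borda scores:
  U: 1 + 3 + 3 + 0 + 3 + 4 + 2 + 2 + 0 = 18
  T: 0 + 0 + 0 + 3 + 1 + 3 + 0 + 0 + 1 = 8
  Q: 2 + 4 + 2 + 4 + 4 + 2 + 1 + 4 + 3 = 26
  Z: 4 + 2 + 1 + 2 + 2 + 0 + 3 + 3 + 4 = 21
  Y: 3 + 1 + 4 + 1 + 0 + 1 + 4 + 1 + 2 = 17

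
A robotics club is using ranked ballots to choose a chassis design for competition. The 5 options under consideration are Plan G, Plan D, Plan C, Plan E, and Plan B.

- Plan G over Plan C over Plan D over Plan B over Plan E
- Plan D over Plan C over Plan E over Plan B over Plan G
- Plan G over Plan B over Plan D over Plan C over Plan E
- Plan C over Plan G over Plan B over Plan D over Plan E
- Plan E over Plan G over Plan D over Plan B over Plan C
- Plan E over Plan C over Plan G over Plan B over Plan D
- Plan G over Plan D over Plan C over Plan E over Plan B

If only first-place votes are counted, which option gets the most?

Plan G

First-place vote totals:
  Plan G: 3
  Plan D: 1
  Plan C: 1
  Plan E: 2
  Plan B: 0
Plan G has the most first-place votes.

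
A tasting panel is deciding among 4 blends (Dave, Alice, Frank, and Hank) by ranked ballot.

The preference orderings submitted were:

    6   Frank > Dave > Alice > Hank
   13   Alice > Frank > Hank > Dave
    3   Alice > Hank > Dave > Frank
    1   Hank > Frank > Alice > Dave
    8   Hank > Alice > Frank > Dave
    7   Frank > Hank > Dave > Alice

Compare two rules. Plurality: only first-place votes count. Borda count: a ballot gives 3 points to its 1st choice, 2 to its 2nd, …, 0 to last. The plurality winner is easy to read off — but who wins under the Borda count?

Plurality first-place counts: Dave 0, Alice 16, Frank 13, Hank 9 → Alice.
Borda totals: Dave 22, Alice 71, Frank 75, Hank 60 → Frank.

Frank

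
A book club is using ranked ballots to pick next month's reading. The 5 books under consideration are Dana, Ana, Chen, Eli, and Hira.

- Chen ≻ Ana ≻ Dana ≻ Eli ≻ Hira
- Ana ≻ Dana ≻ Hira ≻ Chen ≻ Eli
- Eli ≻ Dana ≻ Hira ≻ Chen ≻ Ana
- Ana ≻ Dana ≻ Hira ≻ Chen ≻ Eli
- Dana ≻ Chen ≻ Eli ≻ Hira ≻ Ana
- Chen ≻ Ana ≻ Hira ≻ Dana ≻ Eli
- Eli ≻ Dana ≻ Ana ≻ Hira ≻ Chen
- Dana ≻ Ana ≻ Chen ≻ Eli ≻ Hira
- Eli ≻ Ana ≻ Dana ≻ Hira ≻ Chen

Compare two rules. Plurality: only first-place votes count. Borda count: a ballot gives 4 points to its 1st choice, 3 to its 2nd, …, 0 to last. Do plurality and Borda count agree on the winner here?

No

Plurality first-place counts: Dana 2, Ana 2, Chen 2, Eli 3, Hira 0 → Eli.
Borda totals: Dana 25, Ana 22, Chen 16, Eli 16, Hira 11 → Dana.
The two rules disagree: plurality picks Eli, Borda picks Dana.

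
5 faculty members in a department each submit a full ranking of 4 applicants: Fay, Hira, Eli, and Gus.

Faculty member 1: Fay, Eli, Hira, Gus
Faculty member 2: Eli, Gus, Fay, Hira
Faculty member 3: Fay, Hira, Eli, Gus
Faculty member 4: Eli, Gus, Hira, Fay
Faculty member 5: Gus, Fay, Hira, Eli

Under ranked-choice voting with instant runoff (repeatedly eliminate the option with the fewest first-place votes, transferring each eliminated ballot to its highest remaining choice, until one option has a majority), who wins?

Round 1: Fay 2, Eli 2, Gus 1, Hira 0. Hira has the fewest and is eliminated.
Round 2: Fay 2, Eli 2, Gus 1. Gus has the fewest and is eliminated.
Round 3: Fay 3, Eli 2. Fay has a majority.

Fay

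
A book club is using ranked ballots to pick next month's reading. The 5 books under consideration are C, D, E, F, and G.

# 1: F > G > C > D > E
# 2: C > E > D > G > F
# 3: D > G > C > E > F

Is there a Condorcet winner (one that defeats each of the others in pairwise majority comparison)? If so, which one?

None — there is no Condorcet winner

Head-to-head results (3 voters total):
C vs D: C wins 2–1.
C vs E: C wins 3–0.
C vs F: C wins 2–1.
C vs G: G wins 2–1.
D vs E: D wins 2–1.
D vs F: D wins 2–1.
D vs G: D wins 2–1.
E vs F: E wins 2–1.
E vs G: G wins 2–1.
F vs G: G wins 2–1.
No candidate beats all others: C beats D beats G beats C, a majority cycle.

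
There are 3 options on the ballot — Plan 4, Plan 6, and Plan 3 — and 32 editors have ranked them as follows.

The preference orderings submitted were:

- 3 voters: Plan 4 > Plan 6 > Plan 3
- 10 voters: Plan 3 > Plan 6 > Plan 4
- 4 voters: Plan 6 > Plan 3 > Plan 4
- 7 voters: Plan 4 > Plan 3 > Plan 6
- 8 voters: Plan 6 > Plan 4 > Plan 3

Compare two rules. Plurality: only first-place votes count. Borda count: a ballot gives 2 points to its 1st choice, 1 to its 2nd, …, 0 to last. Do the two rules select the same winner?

Plurality first-place counts: Plan 4 10, Plan 6 12, Plan 3 10 → Plan 6.
Borda totals: Plan 4 28, Plan 6 37, Plan 3 31 → Plan 6.
The two rules agree on Plan 6.

Yes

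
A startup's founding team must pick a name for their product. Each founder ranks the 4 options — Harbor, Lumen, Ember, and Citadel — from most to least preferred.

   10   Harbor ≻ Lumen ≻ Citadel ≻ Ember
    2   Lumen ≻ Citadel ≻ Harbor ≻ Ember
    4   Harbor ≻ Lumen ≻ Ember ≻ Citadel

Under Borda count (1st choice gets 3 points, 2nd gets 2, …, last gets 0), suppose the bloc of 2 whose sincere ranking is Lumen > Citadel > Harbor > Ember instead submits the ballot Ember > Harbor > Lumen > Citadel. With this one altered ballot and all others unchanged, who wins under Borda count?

Borda totals with the altered ballot: Harbor 46, Lumen 30, Ember 10, Citadel 10.
The winner is unchanged: still Harbor.

Harbor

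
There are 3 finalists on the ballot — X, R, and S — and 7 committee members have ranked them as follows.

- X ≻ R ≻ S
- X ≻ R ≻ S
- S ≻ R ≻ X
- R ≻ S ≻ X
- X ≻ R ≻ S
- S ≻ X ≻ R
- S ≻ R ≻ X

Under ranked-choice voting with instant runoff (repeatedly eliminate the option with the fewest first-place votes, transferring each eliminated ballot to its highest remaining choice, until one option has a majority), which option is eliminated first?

Round 1: X 3, S 3, R 1. R has the fewest and is eliminated.
Round 2: S 4, X 3. S has a majority.

R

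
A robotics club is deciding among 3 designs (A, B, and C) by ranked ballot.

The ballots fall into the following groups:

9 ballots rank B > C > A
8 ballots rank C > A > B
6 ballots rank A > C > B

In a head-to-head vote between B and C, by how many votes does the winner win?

5

Ballots ranking B above C: 9.
Ballots ranking C above B: 8+6 = 14.
C wins 14–9, a margin of 5.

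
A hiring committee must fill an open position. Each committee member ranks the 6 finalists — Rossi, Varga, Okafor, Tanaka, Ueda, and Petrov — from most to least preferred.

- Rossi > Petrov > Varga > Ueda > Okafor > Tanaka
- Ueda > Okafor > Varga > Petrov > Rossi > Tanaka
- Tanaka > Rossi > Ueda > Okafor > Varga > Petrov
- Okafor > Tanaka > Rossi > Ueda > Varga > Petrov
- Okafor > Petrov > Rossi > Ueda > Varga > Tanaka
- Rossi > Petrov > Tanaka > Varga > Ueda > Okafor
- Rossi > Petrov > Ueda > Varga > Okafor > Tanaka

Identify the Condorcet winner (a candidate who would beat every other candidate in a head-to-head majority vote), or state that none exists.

Head-to-head results (7 voters total):
Rossi vs Varga: Rossi wins 6–1.
Rossi vs Okafor: Rossi wins 4–3.
Rossi vs Tanaka: Rossi wins 5–2.
Rossi vs Ueda: Rossi wins 6–1.
Rossi vs Petrov: Rossi wins 5–2.
Varga vs Okafor: Okafor wins 4–3.
Varga vs Tanaka: Varga wins 4–3.
Varga vs Ueda: Ueda wins 5–2.
Varga vs Petrov: Petrov wins 4–3.
Okafor vs Tanaka: Okafor wins 5–2.
Okafor vs Ueda: Ueda wins 5–2.
Okafor vs Petrov: Okafor wins 4–3.
Tanaka vs Ueda: Ueda wins 4–3.
Tanaka vs Petrov: Petrov wins 5–2.
Ueda vs Petrov: Petrov wins 4–3.
Rossi beats each rival — Varga (6–1), Okafor (4–3), Tanaka (5–2), Ueda (6–1), Petrov (5–2) — so Rossi is the Condorcet winner.

Rossi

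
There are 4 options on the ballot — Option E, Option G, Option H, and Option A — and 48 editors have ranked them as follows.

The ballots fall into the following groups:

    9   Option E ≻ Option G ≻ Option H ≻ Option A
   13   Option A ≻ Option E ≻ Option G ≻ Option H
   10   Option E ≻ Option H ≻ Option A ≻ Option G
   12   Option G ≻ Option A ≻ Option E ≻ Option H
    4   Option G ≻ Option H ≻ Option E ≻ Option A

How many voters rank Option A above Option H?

Ballots ranking Option A above Option H: 13+12 = 25.
Ballots ranking Option H above Option A: 9+10+4 = 23.
So 25 of 48 voters prefer Option A to Option H.

25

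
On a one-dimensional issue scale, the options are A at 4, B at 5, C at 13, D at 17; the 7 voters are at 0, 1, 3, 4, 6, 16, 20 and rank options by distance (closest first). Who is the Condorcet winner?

With single-peaked preferences on a line, the Condorcet winner is the candidate closest to the median voter.
The median voter (position 4) is closest to A at 4.
Check: A vs D — voters closer to A: 5 of 7.

A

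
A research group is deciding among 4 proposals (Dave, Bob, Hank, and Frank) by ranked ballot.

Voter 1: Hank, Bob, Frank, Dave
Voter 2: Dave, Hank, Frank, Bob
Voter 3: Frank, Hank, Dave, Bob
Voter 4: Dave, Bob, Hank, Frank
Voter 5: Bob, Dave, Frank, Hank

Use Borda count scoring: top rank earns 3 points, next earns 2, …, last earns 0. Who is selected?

Borda scores:
  Dave: 0 + 3 + 1 + 3 + 2 = 9
  Bob: 2 + 0 + 0 + 2 + 3 = 7
  Hank: 3 + 2 + 2 + 1 + 0 = 8
  Frank: 1 + 1 + 3 + 0 + 1 = 6
Dave has the highest total.

Dave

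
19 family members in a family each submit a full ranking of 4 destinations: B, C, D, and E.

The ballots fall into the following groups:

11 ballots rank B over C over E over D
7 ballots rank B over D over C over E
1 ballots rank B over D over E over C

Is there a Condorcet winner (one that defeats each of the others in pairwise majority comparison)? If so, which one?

Head-to-head results (19 voters total):
B vs C: B wins 19–0.
B vs D: B wins 19–0.
B vs E: B wins 19–0.
C vs D: C wins 11–8.
C vs E: C wins 18–1.
D vs E: E wins 11–8.
B beats each rival — C (19–0), D (19–0), E (19–0) — so B is the Condorcet winner.

B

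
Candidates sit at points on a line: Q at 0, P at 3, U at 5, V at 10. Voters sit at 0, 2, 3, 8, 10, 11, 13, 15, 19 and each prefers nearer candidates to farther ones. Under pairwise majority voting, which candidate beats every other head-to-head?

With single-peaked preferences on a line, the Condorcet winner is the candidate closest to the median voter.
The median voter (position 10) is closest to V at 10.
Check: V vs U — voters closer to V: 6 of 9.

V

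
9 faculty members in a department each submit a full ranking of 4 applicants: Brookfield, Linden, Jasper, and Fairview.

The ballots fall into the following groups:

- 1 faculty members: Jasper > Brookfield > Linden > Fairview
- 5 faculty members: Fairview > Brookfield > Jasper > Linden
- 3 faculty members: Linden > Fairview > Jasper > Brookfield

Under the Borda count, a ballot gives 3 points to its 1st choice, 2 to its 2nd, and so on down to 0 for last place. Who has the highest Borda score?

Fairview

Borda scores:
  Brookfield: 2 + 5·2 + 3·0 = 12
  Linden: 1 + 5·0 + 3·3 = 10
  Jasper: 3 + 5·1 + 3·1 = 11
  Fairview: 0 + 5·3 + 3·2 = 21
Fairview has the highest total.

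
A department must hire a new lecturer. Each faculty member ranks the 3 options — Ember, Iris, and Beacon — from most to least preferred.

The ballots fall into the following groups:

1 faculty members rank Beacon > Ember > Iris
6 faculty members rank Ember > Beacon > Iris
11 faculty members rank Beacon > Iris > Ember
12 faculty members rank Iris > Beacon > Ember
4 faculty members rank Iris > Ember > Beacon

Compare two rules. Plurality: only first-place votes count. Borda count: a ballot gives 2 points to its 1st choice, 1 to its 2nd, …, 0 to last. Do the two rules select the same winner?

Yes

Plurality first-place counts: Ember 6, Iris 16, Beacon 12 → Iris.
Borda totals: Ember 17, Iris 43, Beacon 42 → Iris.
The two rules agree on Iris.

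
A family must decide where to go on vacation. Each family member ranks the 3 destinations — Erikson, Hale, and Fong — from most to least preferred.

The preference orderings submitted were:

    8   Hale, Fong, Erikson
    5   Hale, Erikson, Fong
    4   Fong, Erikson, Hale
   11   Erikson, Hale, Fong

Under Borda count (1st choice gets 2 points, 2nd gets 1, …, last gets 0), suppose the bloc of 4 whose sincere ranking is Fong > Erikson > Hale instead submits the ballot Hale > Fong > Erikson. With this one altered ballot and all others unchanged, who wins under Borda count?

Borda totals with the altered ballot: Erikson 27, Hale 45, Fong 12.
The winner is unchanged: still Hale.

Hale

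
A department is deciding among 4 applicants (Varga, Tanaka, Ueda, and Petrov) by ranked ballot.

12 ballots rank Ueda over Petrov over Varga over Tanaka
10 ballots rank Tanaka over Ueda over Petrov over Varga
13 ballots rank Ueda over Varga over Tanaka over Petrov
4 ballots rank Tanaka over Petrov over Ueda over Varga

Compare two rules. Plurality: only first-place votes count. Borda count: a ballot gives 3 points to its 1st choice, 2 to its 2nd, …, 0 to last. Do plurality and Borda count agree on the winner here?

Yes

Plurality first-place counts: Varga 0, Tanaka 14, Ueda 25, Petrov 0 → Ueda.
Borda totals: Varga 38, Tanaka 55, Ueda 99, Petrov 42 → Ueda.
The two rules agree on Ueda.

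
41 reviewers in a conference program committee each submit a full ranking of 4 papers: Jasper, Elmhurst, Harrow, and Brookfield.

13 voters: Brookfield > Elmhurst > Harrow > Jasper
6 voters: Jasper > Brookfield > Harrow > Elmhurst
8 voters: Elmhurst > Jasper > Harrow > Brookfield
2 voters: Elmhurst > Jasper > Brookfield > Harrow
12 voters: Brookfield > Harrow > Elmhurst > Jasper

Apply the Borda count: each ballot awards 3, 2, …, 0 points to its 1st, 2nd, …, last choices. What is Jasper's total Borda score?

Borda scores:
  Jasper: 13·0 + 6·3 + 8·2 + 2·2 + 12·0 = 38
  Elmhurst: 13·2 + 6·0 + 8·3 + 2·3 + 12·1 = 68
  Harrow: 13·1 + 6·1 + 8·1 + 2·0 + 12·2 = 51
  Brookfield: 13·3 + 6·2 + 8·0 + 2·1 + 12·3 = 89

38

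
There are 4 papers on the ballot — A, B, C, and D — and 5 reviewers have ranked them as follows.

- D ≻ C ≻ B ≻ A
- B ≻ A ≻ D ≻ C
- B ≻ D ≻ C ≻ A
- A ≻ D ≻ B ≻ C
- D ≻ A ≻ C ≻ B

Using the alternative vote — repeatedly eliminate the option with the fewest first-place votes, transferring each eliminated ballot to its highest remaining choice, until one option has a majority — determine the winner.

Round 1: B 2, D 2, A 1, C 0. C has the fewest and is eliminated.
Round 2: B 2, D 2, A 1. A has the fewest and is eliminated.
Round 3: D 3, B 2. D has a majority.

D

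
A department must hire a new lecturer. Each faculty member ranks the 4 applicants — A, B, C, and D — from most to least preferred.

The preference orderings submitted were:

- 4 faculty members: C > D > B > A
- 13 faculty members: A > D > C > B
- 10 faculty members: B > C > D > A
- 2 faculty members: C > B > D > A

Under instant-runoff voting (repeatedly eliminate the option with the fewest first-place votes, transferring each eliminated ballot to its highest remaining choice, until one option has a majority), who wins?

Round 1: A 13, B 10, C 6, D 0. D has the fewest and is eliminated.
Round 2: A 13, B 10, C 6. C has the fewest and is eliminated.
Round 3: B 16, A 13. B has a majority.

B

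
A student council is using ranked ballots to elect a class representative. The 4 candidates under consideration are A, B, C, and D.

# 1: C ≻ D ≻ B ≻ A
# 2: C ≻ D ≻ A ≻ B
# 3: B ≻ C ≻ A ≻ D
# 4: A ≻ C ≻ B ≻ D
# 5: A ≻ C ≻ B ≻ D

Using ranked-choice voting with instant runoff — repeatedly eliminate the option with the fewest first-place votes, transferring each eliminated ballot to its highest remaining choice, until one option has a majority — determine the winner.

C

Round 1: A 2, C 2, B 1, D 0. D has the fewest and is eliminated.
Round 2: A 2, C 2, B 1. B has the fewest and is eliminated.
Round 3: C 3, A 2. C has a majority.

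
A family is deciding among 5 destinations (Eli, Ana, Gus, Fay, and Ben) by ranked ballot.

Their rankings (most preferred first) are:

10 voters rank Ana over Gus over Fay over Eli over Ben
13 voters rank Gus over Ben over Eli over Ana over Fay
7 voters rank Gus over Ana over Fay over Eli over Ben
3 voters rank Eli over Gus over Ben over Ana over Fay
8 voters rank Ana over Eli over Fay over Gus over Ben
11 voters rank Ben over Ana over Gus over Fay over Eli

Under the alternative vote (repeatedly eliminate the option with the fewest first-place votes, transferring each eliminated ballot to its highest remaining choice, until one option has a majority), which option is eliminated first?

Round 1: Gus 20, Ana 18, Ben 11, Eli 3, Fay 0. Fay has the fewest and is eliminated.
Round 2: Gus 20, Ana 18, Ben 11, Eli 3. Eli has the fewest and is eliminated.
Round 3: Gus 23, Ana 18, Ben 11. Ben has the fewest and is eliminated.
Round 4: Ana 29, Gus 23. Ana has a majority.

Fay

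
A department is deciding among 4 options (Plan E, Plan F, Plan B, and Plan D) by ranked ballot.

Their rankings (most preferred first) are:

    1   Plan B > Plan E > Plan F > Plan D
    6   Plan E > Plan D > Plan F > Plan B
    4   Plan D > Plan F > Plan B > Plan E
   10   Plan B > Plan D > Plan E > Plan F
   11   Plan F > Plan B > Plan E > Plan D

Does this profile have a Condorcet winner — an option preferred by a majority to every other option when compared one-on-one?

No

Head-to-head results (32 voters total):
Plan E vs Plan F: Plan E wins 17–15.
Plan E vs Plan B: Plan B wins 26–6.
Plan E vs Plan D: Plan E wins 18–14.
Plan F vs Plan B: Plan F wins 21–11.
Plan F vs Plan D: Plan D wins 20–12.
Plan B vs Plan D: Plan B wins 22–10.
No candidate beats all others: Plan E beats Plan F beats Plan B beats Plan E, a majority cycle.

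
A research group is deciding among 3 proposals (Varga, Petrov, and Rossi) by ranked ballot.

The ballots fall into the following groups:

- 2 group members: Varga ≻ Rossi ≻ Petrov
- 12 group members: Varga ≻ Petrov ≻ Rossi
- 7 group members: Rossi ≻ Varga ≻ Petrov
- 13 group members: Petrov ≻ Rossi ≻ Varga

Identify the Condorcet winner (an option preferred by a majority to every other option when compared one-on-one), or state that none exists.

No Condorcet winner

Head-to-head results (34 voters total):
Varga vs Petrov: Varga wins 21–13.
Varga vs Rossi: Rossi wins 20–14.
Petrov vs Rossi: Petrov wins 25–9.
No candidate beats all others: Varga beats Petrov beats Rossi beats Varga, a majority cycle.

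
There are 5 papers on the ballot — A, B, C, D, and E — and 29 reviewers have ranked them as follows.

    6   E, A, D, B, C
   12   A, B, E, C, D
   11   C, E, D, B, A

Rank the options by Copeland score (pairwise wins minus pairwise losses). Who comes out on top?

Pairwise results:
  A vs B: A wins 18–11.
  A vs C: A wins 18–11.
  A vs D: A wins 18–11.
  A vs E: E wins 17–12.
  B vs C: B wins 18–11.
  B vs D: D wins 17–12.
  B vs E: E wins 17–12.
  C vs D: C wins 23–6.
  C vs E: E wins 18–11.
  D vs E: E wins 29–0.
Copeland scores (wins − losses):
  A: 3 − 1 = 2
  B: 1 − 3 = -2
  C: 1 − 3 = -2
  D: 1 − 3 = -2
  E: 4 − 0 = 4
E has the best Copeland score.

E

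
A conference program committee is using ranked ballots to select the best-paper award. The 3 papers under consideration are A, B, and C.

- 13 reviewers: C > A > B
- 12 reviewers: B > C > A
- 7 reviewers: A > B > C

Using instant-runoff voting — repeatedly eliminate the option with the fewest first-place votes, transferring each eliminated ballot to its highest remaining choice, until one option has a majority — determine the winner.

B

Round 1: C 13, B 12, A 7. A has the fewest and is eliminated.
Round 2: B 19, C 13. B has a majority.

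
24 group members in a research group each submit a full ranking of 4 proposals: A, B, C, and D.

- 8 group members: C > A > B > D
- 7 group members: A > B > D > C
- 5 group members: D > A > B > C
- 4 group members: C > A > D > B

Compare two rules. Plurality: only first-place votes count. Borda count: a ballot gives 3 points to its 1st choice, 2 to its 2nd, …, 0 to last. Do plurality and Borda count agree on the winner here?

Plurality first-place counts: A 7, B 0, C 12, D 5 → C.
Borda totals: A 55, B 27, C 36, D 26 → A.
The two rules disagree: plurality picks C, Borda picks A.

No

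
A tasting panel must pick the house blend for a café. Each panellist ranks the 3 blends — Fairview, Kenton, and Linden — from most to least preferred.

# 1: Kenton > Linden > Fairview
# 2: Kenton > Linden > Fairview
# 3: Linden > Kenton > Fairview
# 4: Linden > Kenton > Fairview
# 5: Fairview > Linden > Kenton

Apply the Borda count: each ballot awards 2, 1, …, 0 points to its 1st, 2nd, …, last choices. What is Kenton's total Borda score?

6

Borda scores:
  Fairview: 0 + 0 + 0 + 0 + 2 = 2
  Kenton: 2 + 2 + 1 + 1 + 0 = 6
  Linden: 1 + 1 + 2 + 2 + 1 = 7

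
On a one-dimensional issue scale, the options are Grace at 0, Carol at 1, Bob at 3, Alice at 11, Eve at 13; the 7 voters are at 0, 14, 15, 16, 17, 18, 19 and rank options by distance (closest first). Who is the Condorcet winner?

Eve

With single-peaked preferences on a line, the Condorcet winner is the candidate closest to the median voter.
The median voter (position 16) is closest to Eve at 13.
Check: Eve vs Carol — voters closer to Eve: 6 of 7.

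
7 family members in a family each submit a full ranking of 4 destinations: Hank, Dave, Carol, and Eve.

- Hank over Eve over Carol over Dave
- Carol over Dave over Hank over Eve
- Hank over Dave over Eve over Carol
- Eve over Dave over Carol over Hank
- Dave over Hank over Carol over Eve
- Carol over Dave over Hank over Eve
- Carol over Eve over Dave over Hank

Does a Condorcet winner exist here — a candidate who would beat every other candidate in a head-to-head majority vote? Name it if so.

Head-to-head results (7 voters total):
Hank vs Dave: Dave wins 5–2.
Hank vs Carol: Carol wins 4–3.
Hank vs Eve: Hank wins 5–2.
Dave vs Carol: Carol wins 4–3.
Dave vs Eve: Dave wins 4–3.
Carol vs Eve: Carol wins 4–3.
Carol beats each rival — Hank (4–3), Dave (4–3), Eve (4–3) — so Carol is the Condorcet winner.

Carol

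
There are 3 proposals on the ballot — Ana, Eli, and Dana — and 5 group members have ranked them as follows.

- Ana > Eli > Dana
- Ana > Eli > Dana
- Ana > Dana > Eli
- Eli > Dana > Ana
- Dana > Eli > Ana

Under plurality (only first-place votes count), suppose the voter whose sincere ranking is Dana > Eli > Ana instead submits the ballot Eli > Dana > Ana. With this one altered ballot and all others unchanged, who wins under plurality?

First-place totals with the altered ballot: Ana 3, Eli 2, Dana 0.
The winner is unchanged: still Ana.

Ana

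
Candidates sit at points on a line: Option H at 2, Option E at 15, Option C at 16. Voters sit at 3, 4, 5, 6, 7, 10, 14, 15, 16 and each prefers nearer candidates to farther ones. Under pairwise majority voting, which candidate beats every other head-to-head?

With single-peaked preferences on a line, the Condorcet winner is the candidate closest to the median voter.
The median voter (position 7) is closest to Option H at 2.
Check: Option H vs Option C — voters closer to Option H: 5 of 9.

Option H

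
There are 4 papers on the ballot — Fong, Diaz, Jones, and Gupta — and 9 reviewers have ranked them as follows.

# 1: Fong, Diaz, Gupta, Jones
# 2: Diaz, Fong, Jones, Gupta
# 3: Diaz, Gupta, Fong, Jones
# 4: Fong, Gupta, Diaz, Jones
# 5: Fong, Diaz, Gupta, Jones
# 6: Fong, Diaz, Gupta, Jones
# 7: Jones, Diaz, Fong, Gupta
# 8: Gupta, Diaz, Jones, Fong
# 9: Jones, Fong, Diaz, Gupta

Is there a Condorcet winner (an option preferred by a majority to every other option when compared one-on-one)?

Head-to-head results (9 voters total):
Fong vs Diaz: Fong wins 5–4.
Fong vs Jones: Fong wins 6–3.
Fong vs Gupta: Fong wins 7–2.
Diaz vs Jones: Diaz wins 7–2.
Diaz vs Gupta: Diaz wins 7–2.
Jones vs Gupta: Gupta wins 6–3.
Fong beats each rival — Diaz (5–4), Jones (6–3), Gupta (7–2) — so Fong is the Condorcet winner.

Yes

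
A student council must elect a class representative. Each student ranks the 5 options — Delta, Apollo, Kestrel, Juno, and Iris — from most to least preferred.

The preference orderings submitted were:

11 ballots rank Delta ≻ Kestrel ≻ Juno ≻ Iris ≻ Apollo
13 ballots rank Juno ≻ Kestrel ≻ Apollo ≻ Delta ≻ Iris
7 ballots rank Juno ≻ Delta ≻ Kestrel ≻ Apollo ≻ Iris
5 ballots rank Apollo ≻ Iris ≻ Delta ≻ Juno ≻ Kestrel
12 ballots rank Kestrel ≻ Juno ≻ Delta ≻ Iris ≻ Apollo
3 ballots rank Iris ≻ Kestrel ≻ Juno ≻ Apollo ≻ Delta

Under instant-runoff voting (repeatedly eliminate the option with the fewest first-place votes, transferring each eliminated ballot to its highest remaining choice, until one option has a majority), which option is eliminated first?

Iris

Round 1: Juno 20, Kestrel 12, Delta 11, Apollo 5, Iris 3. Iris has the fewest and is eliminated.
Round 2: Juno 20, Kestrel 15, Delta 11, Apollo 5. Apollo has the fewest and is eliminated.
Round 3: Juno 20, Delta 16, Kestrel 15. Kestrel has the fewest and is eliminated.
Round 4: Juno 35, Delta 16. Juno has a majority.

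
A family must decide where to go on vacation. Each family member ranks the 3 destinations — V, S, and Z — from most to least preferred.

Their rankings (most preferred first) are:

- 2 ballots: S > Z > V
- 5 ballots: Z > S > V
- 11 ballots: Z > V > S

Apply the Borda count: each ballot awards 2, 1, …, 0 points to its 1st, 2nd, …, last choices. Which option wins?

Borda scores:
  V: 2·0 + 5·0 + 11·1 = 11
  S: 2·2 + 5·1 + 11·0 = 9
  Z: 2·1 + 5·2 + 11·2 = 34
Z has the highest total.

Z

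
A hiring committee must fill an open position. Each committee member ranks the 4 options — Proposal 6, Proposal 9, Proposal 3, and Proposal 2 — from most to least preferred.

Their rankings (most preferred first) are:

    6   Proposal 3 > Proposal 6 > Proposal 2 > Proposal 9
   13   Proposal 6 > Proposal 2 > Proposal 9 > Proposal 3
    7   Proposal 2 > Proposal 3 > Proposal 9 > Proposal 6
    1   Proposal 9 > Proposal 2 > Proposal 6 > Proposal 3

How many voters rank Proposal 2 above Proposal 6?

Ballots ranking Proposal 2 above Proposal 6: 7+1 = 8.
Ballots ranking Proposal 6 above Proposal 2: 6+13 = 19.
So 8 of 27 voters prefer Proposal 2 to Proposal 6.

8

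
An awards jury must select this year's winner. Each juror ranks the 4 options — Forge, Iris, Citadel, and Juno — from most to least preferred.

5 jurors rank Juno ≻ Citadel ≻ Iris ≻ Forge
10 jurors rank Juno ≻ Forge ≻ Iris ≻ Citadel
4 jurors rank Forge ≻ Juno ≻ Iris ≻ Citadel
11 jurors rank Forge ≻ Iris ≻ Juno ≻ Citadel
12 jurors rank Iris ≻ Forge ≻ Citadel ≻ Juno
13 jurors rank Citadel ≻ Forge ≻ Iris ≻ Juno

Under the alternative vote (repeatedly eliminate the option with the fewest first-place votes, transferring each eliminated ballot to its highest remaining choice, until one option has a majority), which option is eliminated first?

Iris

Round 1: Forge 15, Juno 15, Citadel 13, Iris 12. Iris has the fewest and is eliminated.
Round 2: Forge 27, Juno 15, Citadel 13. Citadel has the fewest and is eliminated.
Round 3: Forge 40, Juno 15. Forge has a majority.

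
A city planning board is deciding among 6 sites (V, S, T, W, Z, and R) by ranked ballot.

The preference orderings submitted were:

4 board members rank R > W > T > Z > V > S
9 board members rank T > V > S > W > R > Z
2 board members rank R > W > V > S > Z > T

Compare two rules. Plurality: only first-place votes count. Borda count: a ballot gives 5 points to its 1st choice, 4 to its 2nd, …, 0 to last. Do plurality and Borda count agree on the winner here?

Yes

Plurality first-place counts: V 0, S 0, T 9, W 0, Z 0, R 6 → T.
Borda totals: V 46, S 31, T 57, W 42, Z 10, R 39 → T.
The two rules agree on T.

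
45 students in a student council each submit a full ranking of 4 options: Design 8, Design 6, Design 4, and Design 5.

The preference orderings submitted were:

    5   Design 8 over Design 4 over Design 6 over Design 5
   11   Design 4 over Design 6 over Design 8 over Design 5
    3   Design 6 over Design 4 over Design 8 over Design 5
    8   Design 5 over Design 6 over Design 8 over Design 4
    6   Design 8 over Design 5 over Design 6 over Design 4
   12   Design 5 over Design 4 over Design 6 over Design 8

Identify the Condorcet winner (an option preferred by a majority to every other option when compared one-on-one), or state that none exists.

None — there is no Condorcet winner

Head-to-head results (45 voters total):
Design 8 vs Design 6: Design 6 wins 34–11.
Design 8 vs Design 4: Design 4 wins 26–19.
Design 8 vs Design 5: Design 8 wins 25–20.
Design 6 vs Design 4: Design 4 wins 28–17.
Design 6 vs Design 5: Design 5 wins 26–19.
Design 4 vs Design 5: Design 5 wins 26–19.
No candidate beats all others: Design 8 beats Design 5 beats Design 6 beats Design 8, a majority cycle.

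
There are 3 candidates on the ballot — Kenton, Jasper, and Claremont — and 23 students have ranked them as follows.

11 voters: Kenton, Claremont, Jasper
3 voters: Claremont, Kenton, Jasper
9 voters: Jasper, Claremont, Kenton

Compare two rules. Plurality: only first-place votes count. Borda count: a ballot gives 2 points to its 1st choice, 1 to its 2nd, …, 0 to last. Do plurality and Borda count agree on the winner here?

No

Plurality first-place counts: Kenton 11, Jasper 9, Claremont 3 → Kenton.
Borda totals: Kenton 25, Jasper 18, Claremont 26 → Claremont.
The two rules disagree: plurality picks Kenton, Borda picks Claremont.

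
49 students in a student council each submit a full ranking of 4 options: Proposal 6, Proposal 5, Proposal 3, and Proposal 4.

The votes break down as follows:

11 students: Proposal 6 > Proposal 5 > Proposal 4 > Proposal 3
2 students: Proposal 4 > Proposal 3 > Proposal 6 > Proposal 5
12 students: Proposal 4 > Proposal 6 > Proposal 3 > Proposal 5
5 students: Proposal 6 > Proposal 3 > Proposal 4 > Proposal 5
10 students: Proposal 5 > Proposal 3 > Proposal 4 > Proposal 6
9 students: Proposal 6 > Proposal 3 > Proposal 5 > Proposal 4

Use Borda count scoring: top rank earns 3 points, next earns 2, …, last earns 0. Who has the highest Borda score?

Proposal 6

Borda scores:
  Proposal 6: 11·3 + 2·1 + 12·2 + 5·3 + 10·0 + 9·3 = 101
  Proposal 5: 11·2 + 2·0 + 12·0 + 5·0 + 10·3 + 9·1 = 61
  Proposal 3: 11·0 + 2·2 + 12·1 + 5·2 + 10·2 + 9·2 = 64
  Proposal 4: 11·1 + 2·3 + 12·3 + 5·1 + 10·1 + 9·0 = 68
Proposal 6 has the highest total.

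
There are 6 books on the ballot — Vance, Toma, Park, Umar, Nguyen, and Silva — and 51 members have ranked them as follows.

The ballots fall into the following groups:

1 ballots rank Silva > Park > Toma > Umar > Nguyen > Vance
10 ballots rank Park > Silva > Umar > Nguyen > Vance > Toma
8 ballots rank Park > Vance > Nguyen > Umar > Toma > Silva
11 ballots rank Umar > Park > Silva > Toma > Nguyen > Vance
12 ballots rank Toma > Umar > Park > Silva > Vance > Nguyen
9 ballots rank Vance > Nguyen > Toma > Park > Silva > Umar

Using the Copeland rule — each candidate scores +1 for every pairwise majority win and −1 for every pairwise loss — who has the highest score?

Park

Pairwise results:
  Vance vs Toma: Vance wins 27–24.
  Vance vs Park: Park wins 42–9.
  Vance vs Umar: Umar wins 34–17.
  Vance vs Nguyen: Vance wins 29–22.
  Vance vs Silva: Silva wins 34–17.
  Toma vs Park: Park wins 30–21.
  Toma vs Umar: Umar wins 29–22.
  Toma vs Nguyen: Nguyen wins 27–24.
  Toma vs Silva: Toma wins 29–22.
  Park vs Umar: Park wins 28–23.
  Park vs Nguyen: Park wins 42–9.
  Park vs Silva: Park wins 50–1.
  Umar vs Nguyen: Umar wins 34–17.
  Umar vs Silva: Umar wins 31–20.
  Nguyen vs Silva: Silva wins 34–17.
Copeland scores (wins − losses):
  Vance: 2 − 3 = -1
  Toma: 1 − 4 = -3
  Park: 5 − 0 = 5
  Umar: 4 − 1 = 3
  Nguyen: 1 − 4 = -3
  Silva: 2 − 3 = -1
Park has the best Copeland score.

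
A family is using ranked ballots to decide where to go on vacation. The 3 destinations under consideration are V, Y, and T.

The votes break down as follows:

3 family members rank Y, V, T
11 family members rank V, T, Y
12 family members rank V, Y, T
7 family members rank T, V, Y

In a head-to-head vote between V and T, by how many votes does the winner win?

19

Ballots ranking V above T: 3+11+12 = 26.
Ballots ranking T above V: 7.
V wins 26–7, a margin of 19.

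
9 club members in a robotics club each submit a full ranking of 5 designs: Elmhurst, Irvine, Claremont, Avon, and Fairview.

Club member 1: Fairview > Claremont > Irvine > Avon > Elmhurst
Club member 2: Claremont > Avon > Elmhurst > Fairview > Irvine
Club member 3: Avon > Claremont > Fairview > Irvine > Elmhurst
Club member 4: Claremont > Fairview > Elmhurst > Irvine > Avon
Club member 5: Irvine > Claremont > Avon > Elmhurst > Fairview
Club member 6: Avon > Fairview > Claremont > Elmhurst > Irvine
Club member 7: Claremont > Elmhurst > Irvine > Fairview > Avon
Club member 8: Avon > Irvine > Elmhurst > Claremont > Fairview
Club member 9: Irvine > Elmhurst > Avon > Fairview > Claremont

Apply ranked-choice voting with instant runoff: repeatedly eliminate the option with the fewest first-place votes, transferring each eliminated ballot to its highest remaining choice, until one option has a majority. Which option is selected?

Round 1: Claremont 3, Avon 3, Irvine 2, Fairview 1, Elmhurst 0. Elmhurst has the fewest and is eliminated.
Round 2: Claremont 3, Avon 3, Irvine 2, Fairview 1. Fairview has the fewest and is eliminated.
Round 3: Claremont 4, Avon 3, Irvine 2. Irvine has the fewest and is eliminated.
Round 4: Claremont 5, Avon 4. Claremont has a majority.

Claremont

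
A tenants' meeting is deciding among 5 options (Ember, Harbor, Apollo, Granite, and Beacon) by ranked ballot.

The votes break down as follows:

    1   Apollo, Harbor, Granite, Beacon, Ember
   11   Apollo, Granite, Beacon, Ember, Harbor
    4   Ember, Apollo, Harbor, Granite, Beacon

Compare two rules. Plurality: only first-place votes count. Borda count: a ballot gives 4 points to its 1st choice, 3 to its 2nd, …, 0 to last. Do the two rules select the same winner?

Yes

Plurality first-place counts: Ember 4, Harbor 0, Apollo 12, Granite 0, Beacon 0 → Apollo.
Borda totals: Ember 27, Harbor 11, Apollo 60, Granite 39, Beacon 23 → Apollo.
The two rules agree on Apollo.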